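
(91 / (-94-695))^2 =8281 / 622521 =0.01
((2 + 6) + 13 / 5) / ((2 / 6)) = 159 / 5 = 31.80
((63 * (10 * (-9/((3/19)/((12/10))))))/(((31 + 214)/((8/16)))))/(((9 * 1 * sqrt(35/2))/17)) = -5814 * sqrt(70)/1225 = -39.71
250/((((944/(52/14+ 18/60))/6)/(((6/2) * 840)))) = 948375/59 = 16074.15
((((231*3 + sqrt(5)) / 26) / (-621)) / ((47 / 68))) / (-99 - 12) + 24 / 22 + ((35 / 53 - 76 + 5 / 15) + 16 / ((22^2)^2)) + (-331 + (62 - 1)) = -1248851200324973 / 3631281273477 + 34*sqrt(5) / 42116841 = -343.91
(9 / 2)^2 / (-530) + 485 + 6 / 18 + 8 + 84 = 3671597 / 6360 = 577.30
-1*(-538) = 538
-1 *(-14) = 14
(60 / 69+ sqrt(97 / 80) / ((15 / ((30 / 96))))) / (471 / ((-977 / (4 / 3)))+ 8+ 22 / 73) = 71321 * sqrt(485) / 524369280+ 713210 / 6281507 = 0.12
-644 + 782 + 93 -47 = 184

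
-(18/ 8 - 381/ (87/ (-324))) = -164853/ 116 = -1421.15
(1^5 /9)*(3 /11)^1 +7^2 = 1618 /33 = 49.03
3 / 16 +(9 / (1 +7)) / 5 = 33 / 80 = 0.41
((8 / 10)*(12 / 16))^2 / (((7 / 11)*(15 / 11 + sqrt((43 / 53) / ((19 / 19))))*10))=173151 / 2352700-11979*sqrt(2279) / 11763500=0.02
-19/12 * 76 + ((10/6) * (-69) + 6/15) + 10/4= -6973/30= -232.43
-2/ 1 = -2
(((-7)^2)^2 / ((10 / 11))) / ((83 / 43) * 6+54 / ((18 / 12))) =103243 / 1860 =55.51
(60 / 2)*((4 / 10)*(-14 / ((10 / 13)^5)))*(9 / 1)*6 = -210523131 / 6250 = -33683.70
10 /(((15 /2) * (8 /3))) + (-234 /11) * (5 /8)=-563 /44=-12.80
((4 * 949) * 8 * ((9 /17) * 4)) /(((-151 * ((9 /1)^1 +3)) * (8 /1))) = -11388 /2567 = -4.44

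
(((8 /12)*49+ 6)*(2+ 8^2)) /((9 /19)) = 48488 /9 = 5387.56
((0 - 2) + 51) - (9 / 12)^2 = 48.44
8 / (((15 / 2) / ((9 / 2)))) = 4.80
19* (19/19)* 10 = 190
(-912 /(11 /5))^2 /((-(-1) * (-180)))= -115520 /121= -954.71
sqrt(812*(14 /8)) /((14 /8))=4*sqrt(29)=21.54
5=5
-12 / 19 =-0.63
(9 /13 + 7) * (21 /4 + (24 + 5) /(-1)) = -2375 /13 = -182.69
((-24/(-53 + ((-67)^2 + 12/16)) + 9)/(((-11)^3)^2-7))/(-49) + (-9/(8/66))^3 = -6726567766156937609/16432519179328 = -409344.89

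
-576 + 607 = 31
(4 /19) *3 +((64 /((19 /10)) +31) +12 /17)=21325 /323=66.02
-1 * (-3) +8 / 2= 7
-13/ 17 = -0.76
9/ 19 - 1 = -10/ 19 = -0.53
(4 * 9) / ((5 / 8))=288 / 5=57.60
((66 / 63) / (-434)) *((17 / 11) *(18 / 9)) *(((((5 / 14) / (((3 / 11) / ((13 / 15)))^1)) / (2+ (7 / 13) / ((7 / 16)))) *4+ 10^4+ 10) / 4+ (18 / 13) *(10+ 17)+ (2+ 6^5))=-12067507069 / 156751686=-76.98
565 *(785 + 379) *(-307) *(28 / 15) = -376883024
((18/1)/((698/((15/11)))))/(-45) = -3/3839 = -0.00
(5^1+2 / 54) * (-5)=-680 / 27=-25.19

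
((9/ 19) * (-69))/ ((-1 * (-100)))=-621/ 1900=-0.33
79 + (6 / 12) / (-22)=3475 / 44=78.98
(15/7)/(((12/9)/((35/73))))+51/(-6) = -7.73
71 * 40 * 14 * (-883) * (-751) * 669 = 17638966445520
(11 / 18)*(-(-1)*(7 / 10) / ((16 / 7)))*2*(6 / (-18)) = -539 / 4320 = -0.12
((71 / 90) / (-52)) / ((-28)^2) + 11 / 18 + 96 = 354477689 / 3669120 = 96.61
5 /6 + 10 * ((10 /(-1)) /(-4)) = 155 /6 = 25.83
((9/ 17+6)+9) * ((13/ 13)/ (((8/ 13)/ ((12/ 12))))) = 429/ 17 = 25.24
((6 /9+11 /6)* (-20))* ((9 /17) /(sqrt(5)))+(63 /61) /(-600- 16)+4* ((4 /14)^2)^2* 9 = 3070359 /12888568- 90* sqrt(5) /17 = -11.60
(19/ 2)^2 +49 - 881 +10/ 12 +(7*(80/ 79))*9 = -641909/ 948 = -677.12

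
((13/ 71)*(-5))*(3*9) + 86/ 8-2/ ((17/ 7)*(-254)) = -8562765/ 613156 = -13.97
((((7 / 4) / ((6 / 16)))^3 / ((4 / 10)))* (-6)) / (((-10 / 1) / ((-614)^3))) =-317584446368 / 9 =-35287160707.56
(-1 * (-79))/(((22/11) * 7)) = 79/14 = 5.64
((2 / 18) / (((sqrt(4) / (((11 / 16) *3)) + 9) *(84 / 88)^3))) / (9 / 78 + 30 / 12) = 761332 / 155390319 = 0.00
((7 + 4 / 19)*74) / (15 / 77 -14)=-780626 / 20197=-38.65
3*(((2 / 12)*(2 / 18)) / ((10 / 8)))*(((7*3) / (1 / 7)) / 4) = 49 / 30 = 1.63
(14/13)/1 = 1.08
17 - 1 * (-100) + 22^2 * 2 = 1085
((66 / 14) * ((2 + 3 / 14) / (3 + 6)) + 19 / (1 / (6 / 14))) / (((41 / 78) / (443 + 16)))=16319745 / 2009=8123.32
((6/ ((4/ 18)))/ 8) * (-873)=-23571/ 8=-2946.38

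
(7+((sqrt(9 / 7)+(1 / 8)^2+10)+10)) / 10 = 3*sqrt(7) / 70+1729 / 640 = 2.81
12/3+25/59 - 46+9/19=-46076/1121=-41.10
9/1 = 9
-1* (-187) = 187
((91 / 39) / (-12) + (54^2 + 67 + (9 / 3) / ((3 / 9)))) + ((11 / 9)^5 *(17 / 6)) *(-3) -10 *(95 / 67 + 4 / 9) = 46684123537 / 15825132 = 2950.00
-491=-491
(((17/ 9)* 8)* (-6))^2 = 8220.44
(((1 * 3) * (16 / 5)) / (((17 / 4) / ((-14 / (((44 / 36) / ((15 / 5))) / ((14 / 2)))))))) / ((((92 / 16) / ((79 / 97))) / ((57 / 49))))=-186748416 / 2085985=-89.53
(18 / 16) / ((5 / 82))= 369 / 20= 18.45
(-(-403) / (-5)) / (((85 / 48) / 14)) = -270816 / 425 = -637.21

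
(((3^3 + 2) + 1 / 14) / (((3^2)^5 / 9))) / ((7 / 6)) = 407 / 107163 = 0.00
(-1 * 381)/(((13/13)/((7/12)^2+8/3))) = -54991/48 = -1145.65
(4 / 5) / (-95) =-4 / 475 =-0.01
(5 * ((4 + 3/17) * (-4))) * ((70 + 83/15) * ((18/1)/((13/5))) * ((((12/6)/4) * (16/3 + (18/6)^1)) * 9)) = -361993500/221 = -1637979.64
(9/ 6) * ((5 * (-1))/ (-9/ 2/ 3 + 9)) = -1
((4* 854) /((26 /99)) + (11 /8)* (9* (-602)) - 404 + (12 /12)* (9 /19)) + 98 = 5188779 /988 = 5251.80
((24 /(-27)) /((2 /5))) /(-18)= 10 /81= 0.12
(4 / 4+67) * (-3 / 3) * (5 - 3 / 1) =-136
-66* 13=-858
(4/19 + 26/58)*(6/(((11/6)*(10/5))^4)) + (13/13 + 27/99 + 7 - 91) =-5514052/66671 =-82.71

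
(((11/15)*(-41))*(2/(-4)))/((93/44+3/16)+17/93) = 1230328/203285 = 6.05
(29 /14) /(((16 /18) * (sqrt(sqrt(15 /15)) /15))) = 3915 /112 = 34.96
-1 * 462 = -462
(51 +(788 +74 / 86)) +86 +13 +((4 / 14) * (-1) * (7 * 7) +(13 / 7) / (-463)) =128890770 / 139363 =924.86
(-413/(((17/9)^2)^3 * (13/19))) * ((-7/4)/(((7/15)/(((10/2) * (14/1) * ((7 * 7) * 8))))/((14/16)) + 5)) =750951921174525/161444757833294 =4.65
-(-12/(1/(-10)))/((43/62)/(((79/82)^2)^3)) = -113035666817265/817017929452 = -138.35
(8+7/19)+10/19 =169/19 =8.89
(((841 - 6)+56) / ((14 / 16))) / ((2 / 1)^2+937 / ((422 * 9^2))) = 22149936 / 87605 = 252.84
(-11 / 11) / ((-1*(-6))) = -1 / 6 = -0.17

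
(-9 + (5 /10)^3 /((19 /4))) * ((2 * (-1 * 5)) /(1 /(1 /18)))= 4.99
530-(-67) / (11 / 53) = 9381 / 11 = 852.82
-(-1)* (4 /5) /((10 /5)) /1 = 2 /5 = 0.40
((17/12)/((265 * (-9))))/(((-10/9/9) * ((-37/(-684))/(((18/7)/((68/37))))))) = 4617/37100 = 0.12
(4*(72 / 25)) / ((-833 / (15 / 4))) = -216 / 4165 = -0.05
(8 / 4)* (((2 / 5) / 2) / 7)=2 / 35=0.06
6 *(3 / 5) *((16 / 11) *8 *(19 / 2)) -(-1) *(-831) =-23817 / 55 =-433.04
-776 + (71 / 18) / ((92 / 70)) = -640043 / 828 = -773.00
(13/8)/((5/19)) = 247/40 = 6.18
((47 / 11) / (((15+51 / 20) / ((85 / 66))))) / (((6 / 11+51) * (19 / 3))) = 39950 / 41594553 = 0.00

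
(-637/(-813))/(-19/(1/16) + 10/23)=-14651/5676366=-0.00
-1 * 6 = -6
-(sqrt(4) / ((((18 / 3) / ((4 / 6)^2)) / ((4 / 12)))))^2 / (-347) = 16 / 2276667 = 0.00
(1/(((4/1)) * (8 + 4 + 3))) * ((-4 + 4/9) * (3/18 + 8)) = -196/405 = -0.48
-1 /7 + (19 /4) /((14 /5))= 87 /56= 1.55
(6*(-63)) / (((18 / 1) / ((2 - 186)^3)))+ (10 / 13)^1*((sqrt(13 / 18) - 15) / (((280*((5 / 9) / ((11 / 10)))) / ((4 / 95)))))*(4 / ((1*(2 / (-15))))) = 130819584.10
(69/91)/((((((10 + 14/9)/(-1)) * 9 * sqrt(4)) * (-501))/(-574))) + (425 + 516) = 212461801/225784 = 941.00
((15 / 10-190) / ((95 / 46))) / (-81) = 8671 / 7695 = 1.13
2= 2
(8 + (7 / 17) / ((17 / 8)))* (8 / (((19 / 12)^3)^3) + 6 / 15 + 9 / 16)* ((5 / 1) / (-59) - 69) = -16980955933634846224 / 27510739674148645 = -617.25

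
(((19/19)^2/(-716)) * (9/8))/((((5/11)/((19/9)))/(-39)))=8151/28640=0.28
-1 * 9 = -9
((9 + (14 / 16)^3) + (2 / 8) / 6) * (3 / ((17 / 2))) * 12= 44751 / 1088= 41.13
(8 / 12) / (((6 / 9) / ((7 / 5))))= 7 / 5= 1.40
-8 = -8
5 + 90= 95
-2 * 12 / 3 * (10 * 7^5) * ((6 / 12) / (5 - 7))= 336140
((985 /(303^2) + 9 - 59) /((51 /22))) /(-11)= 9178930 /4682259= 1.96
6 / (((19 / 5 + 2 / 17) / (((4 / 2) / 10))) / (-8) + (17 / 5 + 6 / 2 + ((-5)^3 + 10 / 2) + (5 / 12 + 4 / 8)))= -12240 / 234869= -0.05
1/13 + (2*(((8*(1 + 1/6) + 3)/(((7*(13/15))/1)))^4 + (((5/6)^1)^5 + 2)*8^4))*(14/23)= 656899332373483/54752208147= 11997.68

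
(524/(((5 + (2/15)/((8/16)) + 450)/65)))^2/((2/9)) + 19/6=7048393939579/279811446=25189.80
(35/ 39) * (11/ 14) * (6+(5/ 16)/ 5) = 5335/ 1248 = 4.27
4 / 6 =2 / 3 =0.67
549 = 549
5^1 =5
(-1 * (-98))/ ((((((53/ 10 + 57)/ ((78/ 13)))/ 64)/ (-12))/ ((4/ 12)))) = -215040/ 89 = -2416.18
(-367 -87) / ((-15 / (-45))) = -1362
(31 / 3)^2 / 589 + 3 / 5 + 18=16058 / 855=18.78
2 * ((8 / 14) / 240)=1 / 210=0.00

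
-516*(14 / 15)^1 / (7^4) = -344 / 1715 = -0.20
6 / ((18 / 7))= 7 / 3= 2.33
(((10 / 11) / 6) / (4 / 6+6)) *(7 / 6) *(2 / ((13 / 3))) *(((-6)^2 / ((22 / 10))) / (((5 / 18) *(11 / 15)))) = 17010 / 17303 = 0.98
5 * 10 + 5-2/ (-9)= 497/ 9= 55.22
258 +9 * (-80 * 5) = -3342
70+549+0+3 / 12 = 619.25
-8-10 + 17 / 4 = -55 / 4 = -13.75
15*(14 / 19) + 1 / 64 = 13459 / 1216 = 11.07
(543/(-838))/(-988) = 543/827944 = 0.00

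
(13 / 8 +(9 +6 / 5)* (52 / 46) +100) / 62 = 104103 / 57040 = 1.83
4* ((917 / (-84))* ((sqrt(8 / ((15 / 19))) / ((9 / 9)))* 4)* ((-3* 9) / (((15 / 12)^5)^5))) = 3539829307113209856* sqrt(570) / 1490116119384765625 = 56.72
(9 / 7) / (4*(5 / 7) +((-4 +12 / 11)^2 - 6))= 363 / 1502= 0.24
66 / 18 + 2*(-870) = -5209 / 3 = -1736.33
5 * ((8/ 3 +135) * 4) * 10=82600/ 3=27533.33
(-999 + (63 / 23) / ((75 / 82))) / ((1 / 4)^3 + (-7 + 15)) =-12217664 / 98325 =-124.26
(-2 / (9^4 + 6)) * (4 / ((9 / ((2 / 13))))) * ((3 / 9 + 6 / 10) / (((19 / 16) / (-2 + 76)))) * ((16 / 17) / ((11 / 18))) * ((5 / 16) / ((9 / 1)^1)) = -530432 / 8189725401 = -0.00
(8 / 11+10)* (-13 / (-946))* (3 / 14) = 2301 / 72842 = 0.03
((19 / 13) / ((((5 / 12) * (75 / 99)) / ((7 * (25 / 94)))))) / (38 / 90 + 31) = 16929 / 61711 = 0.27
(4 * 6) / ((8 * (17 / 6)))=1.06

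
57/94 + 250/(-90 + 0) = -1837/846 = -2.17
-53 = -53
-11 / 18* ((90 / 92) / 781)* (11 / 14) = -55 / 91448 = -0.00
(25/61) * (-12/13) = -300/793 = -0.38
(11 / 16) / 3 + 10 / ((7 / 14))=971 / 48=20.23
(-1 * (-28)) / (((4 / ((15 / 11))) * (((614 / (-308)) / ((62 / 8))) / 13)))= -296205 / 614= -482.42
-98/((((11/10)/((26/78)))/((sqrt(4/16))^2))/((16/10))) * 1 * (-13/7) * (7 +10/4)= 6916/33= 209.58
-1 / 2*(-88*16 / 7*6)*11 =6637.71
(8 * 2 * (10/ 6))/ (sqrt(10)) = 8 * sqrt(10)/ 3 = 8.43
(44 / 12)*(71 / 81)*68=53108 / 243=218.55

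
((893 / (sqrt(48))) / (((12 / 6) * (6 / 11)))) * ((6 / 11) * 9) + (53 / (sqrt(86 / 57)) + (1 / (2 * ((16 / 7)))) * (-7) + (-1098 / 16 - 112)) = -5829 / 32 + 53 * sqrt(4902) / 86 + 2679 * sqrt(3) / 8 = 441.01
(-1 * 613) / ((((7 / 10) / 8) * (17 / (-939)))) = 46048560 / 119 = 386962.69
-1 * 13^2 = -169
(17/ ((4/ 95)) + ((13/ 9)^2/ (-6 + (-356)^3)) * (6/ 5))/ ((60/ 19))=93450139079381/ 730911956400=127.85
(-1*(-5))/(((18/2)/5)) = 25/9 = 2.78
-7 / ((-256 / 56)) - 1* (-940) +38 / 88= 331571 / 352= 941.96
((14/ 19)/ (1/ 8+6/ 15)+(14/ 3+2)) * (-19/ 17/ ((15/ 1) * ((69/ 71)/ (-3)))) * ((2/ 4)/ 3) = 142/ 459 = 0.31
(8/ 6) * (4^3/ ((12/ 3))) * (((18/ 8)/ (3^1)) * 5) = 80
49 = 49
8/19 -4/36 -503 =-85960/171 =-502.69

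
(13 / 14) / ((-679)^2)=13 / 6454574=0.00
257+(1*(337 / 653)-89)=110041 / 653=168.52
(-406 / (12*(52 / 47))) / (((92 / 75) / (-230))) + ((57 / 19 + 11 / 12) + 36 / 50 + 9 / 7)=626774849 / 109200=5739.70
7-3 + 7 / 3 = 6.33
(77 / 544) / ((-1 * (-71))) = 77 / 38624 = 0.00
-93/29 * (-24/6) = 372/29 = 12.83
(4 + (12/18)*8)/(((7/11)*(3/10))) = 440/9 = 48.89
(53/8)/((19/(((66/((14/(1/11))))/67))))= 159/71288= 0.00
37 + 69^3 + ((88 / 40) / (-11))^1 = 1642729 / 5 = 328545.80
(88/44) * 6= 12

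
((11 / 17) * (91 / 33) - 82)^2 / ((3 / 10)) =167362810 / 7803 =21448.52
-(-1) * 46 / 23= 2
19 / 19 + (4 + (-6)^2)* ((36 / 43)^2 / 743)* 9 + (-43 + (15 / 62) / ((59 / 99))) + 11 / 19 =-3883789969097 / 95482334114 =-40.68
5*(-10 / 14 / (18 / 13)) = -325 / 126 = -2.58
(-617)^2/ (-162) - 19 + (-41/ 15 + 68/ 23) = -44129047/ 18630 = -2368.71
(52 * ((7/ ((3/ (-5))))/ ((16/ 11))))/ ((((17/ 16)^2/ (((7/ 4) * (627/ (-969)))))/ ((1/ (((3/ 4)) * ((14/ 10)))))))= 17617600/ 44217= 398.43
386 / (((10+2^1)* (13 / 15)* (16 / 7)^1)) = 6755 / 416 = 16.24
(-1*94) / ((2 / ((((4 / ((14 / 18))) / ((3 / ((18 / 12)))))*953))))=-115176.86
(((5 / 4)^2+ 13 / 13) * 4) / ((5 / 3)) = 123 / 20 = 6.15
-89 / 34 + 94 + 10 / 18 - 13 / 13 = 27827 / 306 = 90.94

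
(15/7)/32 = 15/224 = 0.07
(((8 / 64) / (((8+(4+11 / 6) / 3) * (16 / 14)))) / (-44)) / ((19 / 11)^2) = -693 / 8271232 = -0.00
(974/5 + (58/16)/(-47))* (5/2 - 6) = -2562553/3760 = -681.53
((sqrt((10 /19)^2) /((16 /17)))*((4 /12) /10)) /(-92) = -17 /83904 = -0.00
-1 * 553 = -553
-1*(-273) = 273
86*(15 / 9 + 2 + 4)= 659.33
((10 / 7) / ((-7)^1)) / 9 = -10 / 441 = -0.02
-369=-369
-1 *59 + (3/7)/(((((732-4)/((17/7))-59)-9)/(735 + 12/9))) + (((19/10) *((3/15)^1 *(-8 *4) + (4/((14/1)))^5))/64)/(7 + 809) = -7786283997623/135087943200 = -57.64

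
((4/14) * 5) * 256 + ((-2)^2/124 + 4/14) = 11347/31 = 366.03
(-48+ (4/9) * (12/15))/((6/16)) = -17152/135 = -127.05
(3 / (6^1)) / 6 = 1 / 12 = 0.08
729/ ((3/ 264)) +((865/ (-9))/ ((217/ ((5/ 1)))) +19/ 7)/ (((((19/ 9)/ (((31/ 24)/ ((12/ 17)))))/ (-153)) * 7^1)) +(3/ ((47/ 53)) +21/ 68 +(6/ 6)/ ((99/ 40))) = 18895808476861/ 294572124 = 64146.63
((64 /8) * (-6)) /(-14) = 24 /7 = 3.43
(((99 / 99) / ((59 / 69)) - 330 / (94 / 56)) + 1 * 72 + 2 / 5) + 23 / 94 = -122.78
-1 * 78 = -78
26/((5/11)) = 286/5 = 57.20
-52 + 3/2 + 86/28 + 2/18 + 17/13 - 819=-708443/819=-865.01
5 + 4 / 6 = 17 / 3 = 5.67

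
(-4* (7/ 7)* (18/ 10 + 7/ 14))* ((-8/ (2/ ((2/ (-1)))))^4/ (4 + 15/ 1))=-188416/ 95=-1983.33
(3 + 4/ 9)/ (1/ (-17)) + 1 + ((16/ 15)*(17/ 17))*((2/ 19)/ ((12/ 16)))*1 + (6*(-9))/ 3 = -64472/ 855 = -75.41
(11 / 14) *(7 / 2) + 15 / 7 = 4.89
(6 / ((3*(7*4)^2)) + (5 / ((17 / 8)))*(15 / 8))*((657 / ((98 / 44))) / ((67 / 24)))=1275579954 / 2734739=466.44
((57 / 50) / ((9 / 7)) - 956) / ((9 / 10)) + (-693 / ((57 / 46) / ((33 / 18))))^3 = -998085933989888 / 925965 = -1077887321.86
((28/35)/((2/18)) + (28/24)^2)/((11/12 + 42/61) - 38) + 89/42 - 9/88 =146183473/82054280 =1.78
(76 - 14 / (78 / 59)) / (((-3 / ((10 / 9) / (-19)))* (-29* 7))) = -25510 / 4061421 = -0.01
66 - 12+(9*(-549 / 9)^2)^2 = 1121513175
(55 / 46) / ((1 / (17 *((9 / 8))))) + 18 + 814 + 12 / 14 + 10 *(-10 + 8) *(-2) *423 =45790265 / 2576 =17775.72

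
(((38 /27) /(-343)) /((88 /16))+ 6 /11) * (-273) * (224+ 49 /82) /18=-316320745 /170478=-1855.49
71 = 71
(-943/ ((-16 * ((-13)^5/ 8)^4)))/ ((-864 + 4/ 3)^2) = 135792/ 7955648880839076572277047809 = 0.00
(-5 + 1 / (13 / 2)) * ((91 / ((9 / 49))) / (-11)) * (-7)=-1527.91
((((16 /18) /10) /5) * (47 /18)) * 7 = 658 /2025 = 0.32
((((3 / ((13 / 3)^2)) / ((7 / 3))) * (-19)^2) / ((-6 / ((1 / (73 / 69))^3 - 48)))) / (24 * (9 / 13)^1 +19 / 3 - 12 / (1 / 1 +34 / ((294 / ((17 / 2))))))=312724628615421 / 27201284707142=11.50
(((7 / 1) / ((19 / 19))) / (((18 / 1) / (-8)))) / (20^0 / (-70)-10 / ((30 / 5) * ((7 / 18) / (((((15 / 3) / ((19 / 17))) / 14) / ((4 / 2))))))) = 65170 / 14643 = 4.45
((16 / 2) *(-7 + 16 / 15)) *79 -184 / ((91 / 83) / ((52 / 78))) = -1757096 / 455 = -3861.75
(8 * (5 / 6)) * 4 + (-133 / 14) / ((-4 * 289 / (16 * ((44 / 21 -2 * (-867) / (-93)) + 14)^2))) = 3370805840 / 122478489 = 27.52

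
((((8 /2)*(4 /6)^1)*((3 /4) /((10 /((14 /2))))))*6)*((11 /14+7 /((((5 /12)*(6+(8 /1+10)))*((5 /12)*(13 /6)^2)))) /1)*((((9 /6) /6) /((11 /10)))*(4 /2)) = 202929 /46475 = 4.37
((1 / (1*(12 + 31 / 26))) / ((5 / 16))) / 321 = 416 / 550515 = 0.00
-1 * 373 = -373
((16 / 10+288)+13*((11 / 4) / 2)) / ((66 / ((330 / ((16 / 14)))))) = 86093 / 64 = 1345.20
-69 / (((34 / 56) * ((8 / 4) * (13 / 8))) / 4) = -30912 / 221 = -139.87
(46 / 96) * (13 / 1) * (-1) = -299 / 48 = -6.23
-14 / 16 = -7 / 8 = -0.88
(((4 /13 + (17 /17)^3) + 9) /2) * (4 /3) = 268 /39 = 6.87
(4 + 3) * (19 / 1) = 133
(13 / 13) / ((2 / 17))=17 / 2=8.50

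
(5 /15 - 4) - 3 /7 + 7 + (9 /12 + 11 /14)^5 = 591001393 /51631104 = 11.45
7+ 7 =14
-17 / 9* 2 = -34 / 9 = -3.78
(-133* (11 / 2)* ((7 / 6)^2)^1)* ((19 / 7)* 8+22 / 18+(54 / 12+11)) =-49597163 / 1296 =-38269.42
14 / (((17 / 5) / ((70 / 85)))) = 3.39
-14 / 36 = -7 / 18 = -0.39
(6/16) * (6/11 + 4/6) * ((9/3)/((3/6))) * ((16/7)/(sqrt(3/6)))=480 * sqrt(2)/77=8.82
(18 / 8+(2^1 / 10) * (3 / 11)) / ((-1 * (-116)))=507 / 25520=0.02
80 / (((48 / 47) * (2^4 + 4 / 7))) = 1645 / 348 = 4.73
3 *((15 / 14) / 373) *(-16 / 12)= -0.01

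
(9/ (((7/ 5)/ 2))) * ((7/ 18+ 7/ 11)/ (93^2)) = 145/ 95139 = 0.00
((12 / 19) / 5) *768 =9216 / 95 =97.01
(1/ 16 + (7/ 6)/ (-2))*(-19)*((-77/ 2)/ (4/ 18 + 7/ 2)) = -109725/ 1072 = -102.36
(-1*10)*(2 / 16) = -5 / 4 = -1.25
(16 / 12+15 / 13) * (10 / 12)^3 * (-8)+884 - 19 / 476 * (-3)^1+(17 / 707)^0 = 437875301 / 501228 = 873.61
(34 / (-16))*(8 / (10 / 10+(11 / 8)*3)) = -136 / 41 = -3.32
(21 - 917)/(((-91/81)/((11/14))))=57024/91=626.64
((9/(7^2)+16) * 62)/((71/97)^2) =462602894/247009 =1872.82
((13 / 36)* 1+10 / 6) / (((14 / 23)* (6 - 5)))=3.33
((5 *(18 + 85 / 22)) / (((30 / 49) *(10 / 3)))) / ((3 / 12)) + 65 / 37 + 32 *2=1139683 / 4070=280.02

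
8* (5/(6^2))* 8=80/9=8.89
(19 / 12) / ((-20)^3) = -0.00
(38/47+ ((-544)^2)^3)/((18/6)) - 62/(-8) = 8639172454995293.35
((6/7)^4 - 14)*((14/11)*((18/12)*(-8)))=70512/343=205.57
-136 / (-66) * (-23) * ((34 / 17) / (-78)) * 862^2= 1162120816 / 1287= 902968.78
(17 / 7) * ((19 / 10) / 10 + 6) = 10523 / 700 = 15.03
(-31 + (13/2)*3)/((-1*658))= 23/1316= 0.02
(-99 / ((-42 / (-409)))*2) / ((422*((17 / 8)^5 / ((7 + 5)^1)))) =-2653618176 / 2097128789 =-1.27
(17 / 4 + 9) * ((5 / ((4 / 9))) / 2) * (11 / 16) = 26235 / 512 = 51.24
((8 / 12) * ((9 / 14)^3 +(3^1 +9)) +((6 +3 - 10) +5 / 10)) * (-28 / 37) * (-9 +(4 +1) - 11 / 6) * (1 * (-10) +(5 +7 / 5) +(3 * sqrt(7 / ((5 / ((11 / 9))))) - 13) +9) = -66709 / 259 +3511 * sqrt(385) / 518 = -124.57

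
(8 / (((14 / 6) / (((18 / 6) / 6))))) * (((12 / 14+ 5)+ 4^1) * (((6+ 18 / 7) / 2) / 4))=6210 / 343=18.10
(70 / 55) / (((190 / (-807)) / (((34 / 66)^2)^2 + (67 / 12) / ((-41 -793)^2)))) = -48623373382451 / 127702787865840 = -0.38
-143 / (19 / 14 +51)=-2002 / 733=-2.73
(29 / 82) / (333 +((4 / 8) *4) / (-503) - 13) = 14587 / 13198556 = 0.00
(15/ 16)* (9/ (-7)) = -135/ 112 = -1.21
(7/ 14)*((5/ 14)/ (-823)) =-5/ 23044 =-0.00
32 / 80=2 / 5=0.40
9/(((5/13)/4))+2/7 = 3286/35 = 93.89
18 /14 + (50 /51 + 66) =24371 /357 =68.27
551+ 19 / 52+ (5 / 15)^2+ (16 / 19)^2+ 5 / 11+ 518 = 1989707693 / 1858428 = 1070.64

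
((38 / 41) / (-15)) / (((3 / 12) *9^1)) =-152 / 5535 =-0.03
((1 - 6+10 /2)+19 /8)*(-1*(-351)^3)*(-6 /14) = -2464882407 /56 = -44015757.27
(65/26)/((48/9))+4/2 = 79/32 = 2.47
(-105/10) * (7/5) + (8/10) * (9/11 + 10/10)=-1457/110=-13.25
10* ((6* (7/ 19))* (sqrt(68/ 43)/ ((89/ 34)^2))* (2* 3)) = 24.34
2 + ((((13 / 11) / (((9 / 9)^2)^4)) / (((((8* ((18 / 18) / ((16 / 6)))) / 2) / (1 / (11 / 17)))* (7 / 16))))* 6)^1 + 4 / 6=49208 / 2541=19.37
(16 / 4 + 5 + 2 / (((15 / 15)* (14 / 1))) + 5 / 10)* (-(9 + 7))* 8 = -8640 / 7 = -1234.29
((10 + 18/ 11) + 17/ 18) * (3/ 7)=2491/ 462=5.39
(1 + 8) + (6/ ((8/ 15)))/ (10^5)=720009/ 80000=9.00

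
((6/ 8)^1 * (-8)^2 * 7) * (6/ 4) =504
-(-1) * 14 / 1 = 14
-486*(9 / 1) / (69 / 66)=-96228 / 23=-4183.83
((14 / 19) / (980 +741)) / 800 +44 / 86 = 287751501 / 562422800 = 0.51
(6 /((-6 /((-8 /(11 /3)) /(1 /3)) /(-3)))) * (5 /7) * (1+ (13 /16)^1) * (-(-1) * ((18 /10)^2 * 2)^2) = -1067.48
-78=-78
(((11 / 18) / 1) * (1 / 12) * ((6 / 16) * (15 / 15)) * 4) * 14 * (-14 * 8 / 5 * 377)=-406406 / 45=-9031.24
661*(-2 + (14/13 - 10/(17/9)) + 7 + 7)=1136920/221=5144.43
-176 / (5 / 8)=-1408 / 5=-281.60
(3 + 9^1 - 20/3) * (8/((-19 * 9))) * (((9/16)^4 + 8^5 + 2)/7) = -113032699/96768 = -1168.08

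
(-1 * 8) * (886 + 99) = -7880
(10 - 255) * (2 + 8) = -2450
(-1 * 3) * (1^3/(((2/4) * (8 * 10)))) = -3/40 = -0.08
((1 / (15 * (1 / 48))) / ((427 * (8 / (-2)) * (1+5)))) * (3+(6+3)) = -8 / 2135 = -0.00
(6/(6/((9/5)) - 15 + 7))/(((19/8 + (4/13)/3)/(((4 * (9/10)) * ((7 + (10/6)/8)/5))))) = -364338/135275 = -2.69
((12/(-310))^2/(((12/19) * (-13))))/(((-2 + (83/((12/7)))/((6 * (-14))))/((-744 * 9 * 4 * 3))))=-21275136/3737825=-5.69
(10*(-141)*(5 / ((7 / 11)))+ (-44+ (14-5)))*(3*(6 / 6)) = -33340.71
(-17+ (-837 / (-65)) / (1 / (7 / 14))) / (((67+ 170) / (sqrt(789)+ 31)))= -42563 / 30810-1373 * sqrt(789) / 30810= -2.63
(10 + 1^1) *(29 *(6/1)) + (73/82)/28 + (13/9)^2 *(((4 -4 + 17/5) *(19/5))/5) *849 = 50300718191/7749000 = 6491.25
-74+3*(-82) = -320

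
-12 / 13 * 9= -108 / 13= -8.31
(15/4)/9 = 5/12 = 0.42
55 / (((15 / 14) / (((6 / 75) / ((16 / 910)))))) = 7007 / 30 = 233.57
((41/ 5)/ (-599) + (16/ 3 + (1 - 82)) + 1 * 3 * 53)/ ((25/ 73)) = 54649771/ 224625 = 243.29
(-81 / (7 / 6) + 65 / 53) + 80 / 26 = -314099 / 4823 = -65.13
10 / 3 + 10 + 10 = 70 / 3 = 23.33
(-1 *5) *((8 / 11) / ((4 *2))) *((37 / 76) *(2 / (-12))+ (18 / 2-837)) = 1888025 / 5016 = 376.40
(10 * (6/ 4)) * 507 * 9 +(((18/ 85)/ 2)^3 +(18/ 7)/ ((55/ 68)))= 3236751887058/ 47287625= 68448.18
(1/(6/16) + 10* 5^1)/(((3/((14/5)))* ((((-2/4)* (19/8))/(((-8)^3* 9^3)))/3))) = 4403331072/95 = 46350853.39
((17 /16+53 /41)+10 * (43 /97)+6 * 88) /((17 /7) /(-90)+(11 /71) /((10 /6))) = 761072920965 /93889016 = 8106.09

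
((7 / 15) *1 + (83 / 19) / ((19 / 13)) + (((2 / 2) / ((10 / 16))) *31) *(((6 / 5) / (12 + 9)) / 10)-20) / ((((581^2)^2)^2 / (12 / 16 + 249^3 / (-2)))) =7929761140457 / 820265243153646959584755175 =0.00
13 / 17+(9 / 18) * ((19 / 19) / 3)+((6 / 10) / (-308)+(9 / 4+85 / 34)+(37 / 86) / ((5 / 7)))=5303713 / 844305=6.28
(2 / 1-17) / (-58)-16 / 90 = 211 / 2610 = 0.08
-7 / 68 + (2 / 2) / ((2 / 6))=197 / 68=2.90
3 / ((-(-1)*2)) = 3 / 2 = 1.50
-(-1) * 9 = 9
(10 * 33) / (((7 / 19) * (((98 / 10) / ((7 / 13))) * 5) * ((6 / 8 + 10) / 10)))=250800 / 27391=9.16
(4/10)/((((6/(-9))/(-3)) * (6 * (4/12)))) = 9/10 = 0.90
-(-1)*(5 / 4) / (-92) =-5 / 368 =-0.01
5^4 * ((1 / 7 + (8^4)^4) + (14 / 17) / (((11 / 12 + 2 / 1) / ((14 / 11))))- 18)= 175921860444149063.88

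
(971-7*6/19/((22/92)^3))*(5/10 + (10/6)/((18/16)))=2190023249/1365606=1603.70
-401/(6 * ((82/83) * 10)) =-33283/4920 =-6.76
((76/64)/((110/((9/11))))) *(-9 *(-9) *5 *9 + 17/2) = 32.27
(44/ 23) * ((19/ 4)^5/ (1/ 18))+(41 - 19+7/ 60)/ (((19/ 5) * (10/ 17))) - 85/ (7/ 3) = 488886089779/ 5873280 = 83239.02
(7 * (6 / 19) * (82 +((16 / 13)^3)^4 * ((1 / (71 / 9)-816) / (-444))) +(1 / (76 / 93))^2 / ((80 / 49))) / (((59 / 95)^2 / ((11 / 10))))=71941709270901331780760457 / 109082299563997778097664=659.52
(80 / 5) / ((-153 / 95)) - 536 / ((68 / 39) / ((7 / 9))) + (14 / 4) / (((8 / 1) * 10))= -6095249 / 24480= -248.99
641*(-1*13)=-8333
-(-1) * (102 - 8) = 94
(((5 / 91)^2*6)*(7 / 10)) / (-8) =-15 / 9464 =-0.00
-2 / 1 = -2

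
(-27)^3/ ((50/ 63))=-1240029/ 50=-24800.58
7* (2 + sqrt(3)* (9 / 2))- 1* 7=7 + 63* sqrt(3) / 2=61.56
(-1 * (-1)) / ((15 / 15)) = 1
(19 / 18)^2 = 361 / 324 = 1.11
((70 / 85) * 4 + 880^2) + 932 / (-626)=4120592006 / 5321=774401.81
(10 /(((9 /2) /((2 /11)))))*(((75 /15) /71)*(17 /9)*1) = 3400 /63261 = 0.05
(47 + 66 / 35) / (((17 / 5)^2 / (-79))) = -675845 / 2023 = -334.08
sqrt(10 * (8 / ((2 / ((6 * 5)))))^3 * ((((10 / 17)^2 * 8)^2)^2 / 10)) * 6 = 921600000 * sqrt(30) / 83521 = 60437.63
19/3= 6.33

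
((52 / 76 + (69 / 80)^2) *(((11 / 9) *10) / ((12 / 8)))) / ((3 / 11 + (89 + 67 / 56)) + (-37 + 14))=147089173 / 852831720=0.17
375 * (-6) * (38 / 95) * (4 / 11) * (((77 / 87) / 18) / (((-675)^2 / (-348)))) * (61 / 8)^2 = 26047 / 36450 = 0.71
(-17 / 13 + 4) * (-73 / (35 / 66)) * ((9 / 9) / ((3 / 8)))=-12848 / 13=-988.31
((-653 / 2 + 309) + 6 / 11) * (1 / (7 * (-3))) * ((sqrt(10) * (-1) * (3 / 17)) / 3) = -373 * sqrt(10) / 7854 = -0.15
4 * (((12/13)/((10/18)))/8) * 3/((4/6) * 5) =243/325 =0.75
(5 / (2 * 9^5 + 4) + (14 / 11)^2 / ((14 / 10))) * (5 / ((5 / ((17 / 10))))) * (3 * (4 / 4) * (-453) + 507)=-11974563717 / 7145171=-1675.90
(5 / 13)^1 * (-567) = -2835 / 13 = -218.08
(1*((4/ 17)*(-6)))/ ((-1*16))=3/ 34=0.09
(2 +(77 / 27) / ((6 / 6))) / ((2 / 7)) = 917 / 54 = 16.98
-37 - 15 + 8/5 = -252/5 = -50.40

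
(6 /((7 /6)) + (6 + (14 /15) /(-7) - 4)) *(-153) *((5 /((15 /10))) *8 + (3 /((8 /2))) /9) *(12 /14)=-6024528 /245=-24589.91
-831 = -831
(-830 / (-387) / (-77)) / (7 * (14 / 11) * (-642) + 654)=415 / 75475449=0.00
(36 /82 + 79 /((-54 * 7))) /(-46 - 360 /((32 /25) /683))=-7130 /5955563691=-0.00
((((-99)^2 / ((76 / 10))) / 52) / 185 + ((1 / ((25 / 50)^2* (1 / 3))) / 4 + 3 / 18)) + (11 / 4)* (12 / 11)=1381975 / 219336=6.30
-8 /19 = -0.42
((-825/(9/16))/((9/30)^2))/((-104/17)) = 935000/351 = 2663.82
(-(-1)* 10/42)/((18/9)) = 5/42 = 0.12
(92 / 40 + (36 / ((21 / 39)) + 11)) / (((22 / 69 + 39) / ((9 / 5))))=3484431 / 949550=3.67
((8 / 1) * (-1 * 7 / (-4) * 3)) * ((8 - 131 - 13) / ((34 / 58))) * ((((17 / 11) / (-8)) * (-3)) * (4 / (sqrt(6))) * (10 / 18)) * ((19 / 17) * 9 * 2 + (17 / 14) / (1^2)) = -1472330 * sqrt(6) / 33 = -109286.58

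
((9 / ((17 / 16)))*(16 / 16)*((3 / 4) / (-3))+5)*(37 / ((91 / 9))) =2331 / 221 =10.55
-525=-525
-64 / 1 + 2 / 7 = -446 / 7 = -63.71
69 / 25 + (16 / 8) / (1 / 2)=169 / 25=6.76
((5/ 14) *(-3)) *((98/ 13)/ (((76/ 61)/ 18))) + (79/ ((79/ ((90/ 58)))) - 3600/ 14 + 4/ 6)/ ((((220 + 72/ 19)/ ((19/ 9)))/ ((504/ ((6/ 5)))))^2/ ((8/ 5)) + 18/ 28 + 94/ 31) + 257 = 90630841048662701/ 1264238297298678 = 71.69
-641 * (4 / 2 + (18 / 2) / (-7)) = -457.86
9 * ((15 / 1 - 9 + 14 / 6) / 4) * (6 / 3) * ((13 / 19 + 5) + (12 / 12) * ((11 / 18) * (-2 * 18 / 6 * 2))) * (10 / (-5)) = 2350 / 19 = 123.68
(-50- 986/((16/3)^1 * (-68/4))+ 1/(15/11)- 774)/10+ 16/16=-96287/1200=-80.24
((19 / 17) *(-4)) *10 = -760 / 17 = -44.71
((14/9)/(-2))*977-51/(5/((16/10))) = -174647/225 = -776.21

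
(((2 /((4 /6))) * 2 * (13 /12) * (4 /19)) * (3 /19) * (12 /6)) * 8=1248 /361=3.46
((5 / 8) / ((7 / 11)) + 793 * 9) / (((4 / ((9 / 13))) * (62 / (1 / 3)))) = 1199181 / 180544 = 6.64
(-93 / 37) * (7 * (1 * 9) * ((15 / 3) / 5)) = -5859 / 37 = -158.35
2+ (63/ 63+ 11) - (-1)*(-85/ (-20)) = 73/ 4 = 18.25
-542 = -542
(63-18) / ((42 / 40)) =300 / 7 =42.86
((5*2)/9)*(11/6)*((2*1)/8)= 55/108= 0.51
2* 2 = 4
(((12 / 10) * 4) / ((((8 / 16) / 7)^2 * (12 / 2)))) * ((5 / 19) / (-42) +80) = 12543.02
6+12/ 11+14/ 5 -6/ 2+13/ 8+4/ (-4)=3307/ 440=7.52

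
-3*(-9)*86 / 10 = 1161 / 5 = 232.20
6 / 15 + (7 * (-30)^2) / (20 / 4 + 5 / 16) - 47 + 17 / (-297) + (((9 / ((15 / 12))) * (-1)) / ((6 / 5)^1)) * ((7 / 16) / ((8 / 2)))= 1138.57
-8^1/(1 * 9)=-8/9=-0.89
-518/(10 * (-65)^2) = -259/21125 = -0.01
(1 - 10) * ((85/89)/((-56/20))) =3825/1246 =3.07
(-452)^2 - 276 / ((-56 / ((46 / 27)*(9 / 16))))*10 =11443669 / 56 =204351.23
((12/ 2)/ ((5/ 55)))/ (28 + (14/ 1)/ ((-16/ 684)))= -132/ 1141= -0.12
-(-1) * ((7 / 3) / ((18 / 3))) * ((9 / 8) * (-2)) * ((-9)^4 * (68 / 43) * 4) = -1561518 / 43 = -36314.37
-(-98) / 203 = 14 / 29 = 0.48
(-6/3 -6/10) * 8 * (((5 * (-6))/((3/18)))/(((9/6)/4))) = 9984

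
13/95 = 0.14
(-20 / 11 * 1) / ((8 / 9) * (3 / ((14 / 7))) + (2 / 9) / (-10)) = -900 / 649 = -1.39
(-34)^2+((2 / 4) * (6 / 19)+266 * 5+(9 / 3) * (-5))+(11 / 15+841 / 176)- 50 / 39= 1614150737 / 652080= 2475.39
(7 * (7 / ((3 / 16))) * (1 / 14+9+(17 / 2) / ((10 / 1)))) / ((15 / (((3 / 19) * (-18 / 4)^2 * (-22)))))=-5775462 / 475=-12158.87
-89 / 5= -17.80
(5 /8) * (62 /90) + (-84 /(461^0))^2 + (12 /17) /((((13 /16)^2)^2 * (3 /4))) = 246758882303 /34958664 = 7058.59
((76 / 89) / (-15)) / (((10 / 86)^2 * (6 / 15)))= -70262 / 6675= -10.53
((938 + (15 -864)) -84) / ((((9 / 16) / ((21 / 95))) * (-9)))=-112 / 513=-0.22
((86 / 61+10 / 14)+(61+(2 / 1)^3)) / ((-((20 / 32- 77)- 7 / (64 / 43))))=1943680 / 2215703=0.88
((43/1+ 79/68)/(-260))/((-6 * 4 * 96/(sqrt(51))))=77 * sqrt(51)/1044480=0.00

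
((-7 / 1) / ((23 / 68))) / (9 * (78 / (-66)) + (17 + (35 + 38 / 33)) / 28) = 19992 / 8441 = 2.37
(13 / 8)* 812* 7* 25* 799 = 368998175 / 2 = 184499087.50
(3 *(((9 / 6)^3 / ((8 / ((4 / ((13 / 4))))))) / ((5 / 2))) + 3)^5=23179525191351 / 37129300000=624.29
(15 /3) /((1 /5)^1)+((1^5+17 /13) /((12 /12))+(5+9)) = 537 /13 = 41.31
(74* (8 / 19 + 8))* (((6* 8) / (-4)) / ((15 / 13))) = -123136 / 19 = -6480.84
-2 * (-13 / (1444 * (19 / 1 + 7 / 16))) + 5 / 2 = 561563 / 224542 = 2.50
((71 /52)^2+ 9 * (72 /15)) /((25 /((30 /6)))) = 609269 /67600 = 9.01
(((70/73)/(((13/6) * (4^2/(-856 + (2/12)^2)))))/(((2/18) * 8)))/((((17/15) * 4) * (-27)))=5392625/24780288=0.22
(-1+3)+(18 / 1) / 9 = 4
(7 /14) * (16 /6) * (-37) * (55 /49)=-8140 /147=-55.37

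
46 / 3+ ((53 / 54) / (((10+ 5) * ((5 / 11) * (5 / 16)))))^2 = 1593659146 / 102515625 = 15.55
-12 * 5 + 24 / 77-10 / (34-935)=-4140226 / 69377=-59.68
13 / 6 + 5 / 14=2.52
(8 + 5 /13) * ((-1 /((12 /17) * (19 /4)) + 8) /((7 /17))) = 813467 /5187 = 156.83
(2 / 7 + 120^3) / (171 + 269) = 6048001 / 1540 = 3927.27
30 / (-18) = -5 / 3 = -1.67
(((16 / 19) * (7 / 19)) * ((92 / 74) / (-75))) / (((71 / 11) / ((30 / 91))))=-16192 / 61642555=-0.00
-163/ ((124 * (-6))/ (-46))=-3749/ 372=-10.08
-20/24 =-5/6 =-0.83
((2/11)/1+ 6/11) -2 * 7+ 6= -80/11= -7.27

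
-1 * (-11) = 11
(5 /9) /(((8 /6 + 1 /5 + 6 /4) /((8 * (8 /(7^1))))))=3200 /1911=1.67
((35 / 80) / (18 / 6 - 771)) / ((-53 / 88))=77 / 81408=0.00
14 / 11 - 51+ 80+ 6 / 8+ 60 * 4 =11925 / 44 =271.02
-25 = -25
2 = 2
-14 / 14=-1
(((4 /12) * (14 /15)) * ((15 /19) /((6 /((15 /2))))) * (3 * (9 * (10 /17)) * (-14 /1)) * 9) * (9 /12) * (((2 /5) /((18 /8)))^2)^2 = -100352 /218025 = -0.46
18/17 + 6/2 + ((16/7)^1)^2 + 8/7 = 8685/833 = 10.43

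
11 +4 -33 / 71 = 1032 / 71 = 14.54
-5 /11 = -0.45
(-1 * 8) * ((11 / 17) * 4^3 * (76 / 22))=-19456 / 17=-1144.47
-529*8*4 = -16928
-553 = -553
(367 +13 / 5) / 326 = 924 / 815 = 1.13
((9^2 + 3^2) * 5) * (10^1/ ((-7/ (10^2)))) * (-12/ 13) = 5400000/ 91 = 59340.66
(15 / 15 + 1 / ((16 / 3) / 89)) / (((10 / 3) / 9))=7641 / 160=47.76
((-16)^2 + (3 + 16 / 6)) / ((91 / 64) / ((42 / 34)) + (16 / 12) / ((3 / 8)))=150720 / 2711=55.60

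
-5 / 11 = -0.45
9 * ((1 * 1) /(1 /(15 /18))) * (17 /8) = 15.94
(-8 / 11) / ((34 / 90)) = -360 / 187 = -1.93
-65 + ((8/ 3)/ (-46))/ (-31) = -139031/ 2139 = -65.00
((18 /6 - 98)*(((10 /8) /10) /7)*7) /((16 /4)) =-95 /32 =-2.97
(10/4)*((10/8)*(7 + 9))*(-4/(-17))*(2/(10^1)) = 40/17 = 2.35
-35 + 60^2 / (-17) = -4195 / 17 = -246.76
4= 4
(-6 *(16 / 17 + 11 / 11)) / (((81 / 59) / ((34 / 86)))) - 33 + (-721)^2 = 201164398 / 387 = 519804.65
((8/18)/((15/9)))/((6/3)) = 2/15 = 0.13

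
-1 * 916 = -916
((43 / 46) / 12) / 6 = 43 / 3312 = 0.01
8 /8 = 1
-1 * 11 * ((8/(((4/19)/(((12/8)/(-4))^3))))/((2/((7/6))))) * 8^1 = 102.87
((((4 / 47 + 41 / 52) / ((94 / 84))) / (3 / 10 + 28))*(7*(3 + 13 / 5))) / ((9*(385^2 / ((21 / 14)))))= 5978 / 4916781155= 0.00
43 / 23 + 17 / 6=649 / 138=4.70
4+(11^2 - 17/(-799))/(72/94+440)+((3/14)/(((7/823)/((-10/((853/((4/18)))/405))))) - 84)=-106.31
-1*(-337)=337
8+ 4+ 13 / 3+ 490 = 1519 / 3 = 506.33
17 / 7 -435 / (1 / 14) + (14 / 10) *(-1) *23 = -214192 / 35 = -6119.77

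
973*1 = 973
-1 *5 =-5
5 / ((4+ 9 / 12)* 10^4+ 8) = 5 / 47508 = 0.00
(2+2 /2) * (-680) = -2040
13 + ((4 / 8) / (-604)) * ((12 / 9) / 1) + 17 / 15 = 64019 / 4530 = 14.13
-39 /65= -3 /5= -0.60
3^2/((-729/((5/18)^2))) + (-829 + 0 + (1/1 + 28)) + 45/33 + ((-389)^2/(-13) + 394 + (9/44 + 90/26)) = -22594376647/1876446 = -12041.05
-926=-926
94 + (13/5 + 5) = 508/5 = 101.60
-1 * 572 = -572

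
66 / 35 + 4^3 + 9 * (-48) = -12814 / 35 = -366.11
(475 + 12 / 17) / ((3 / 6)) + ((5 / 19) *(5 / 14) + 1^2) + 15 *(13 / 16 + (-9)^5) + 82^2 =-31764203193 / 36176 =-878046.31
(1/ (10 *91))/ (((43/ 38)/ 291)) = 5529/ 19565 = 0.28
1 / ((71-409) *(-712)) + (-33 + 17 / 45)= -353282963 / 10829520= -32.62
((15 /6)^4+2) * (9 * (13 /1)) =76869 /16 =4804.31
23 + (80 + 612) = 715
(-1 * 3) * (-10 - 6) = 48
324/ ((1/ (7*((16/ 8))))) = 4536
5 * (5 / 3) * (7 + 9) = 400 / 3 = 133.33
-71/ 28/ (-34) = 71/ 952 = 0.07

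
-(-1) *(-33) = -33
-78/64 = -39/32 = -1.22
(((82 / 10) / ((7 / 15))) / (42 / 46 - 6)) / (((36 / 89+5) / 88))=-7385576 / 131313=-56.24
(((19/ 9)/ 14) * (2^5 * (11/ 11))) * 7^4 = 104272/ 9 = 11585.78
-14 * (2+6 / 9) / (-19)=112 / 57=1.96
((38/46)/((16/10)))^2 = 9025/33856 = 0.27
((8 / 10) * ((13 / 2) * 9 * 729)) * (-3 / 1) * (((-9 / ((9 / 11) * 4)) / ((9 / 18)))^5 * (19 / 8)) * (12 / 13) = 180688109481 / 160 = 1129300684.26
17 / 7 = 2.43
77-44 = 33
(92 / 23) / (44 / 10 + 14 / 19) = 95 / 122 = 0.78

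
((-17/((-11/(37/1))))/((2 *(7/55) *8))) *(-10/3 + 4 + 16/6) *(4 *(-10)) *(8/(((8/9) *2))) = -235875/14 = -16848.21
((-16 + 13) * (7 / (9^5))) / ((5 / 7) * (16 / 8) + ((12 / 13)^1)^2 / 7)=-1183 / 5156946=-0.00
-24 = -24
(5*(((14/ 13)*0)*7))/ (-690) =0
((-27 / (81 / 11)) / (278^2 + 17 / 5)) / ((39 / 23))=-1265 / 45213129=-0.00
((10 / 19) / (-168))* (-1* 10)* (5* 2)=125 / 399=0.31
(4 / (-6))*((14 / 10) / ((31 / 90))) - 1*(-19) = 505 / 31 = 16.29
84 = 84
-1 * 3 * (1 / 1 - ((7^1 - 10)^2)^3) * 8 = 17472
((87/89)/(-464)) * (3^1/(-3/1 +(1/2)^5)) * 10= 36/1691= 0.02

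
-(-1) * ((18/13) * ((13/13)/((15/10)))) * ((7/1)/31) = 84/403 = 0.21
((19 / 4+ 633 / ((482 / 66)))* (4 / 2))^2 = 7767778225 / 232324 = 33435.11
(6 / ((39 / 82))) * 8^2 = 10496 / 13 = 807.38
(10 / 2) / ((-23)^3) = -5 / 12167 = -0.00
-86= -86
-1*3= -3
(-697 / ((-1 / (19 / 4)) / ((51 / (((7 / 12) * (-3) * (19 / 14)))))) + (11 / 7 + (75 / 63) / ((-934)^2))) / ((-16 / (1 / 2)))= 186053719853 / 83746176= 2221.64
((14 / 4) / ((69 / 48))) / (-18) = -28 / 207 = -0.14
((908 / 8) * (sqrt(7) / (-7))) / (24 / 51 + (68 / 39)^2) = -5869539 * sqrt(7) / 1270864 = -12.22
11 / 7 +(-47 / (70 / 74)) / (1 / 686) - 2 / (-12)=-7157359 / 210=-34082.66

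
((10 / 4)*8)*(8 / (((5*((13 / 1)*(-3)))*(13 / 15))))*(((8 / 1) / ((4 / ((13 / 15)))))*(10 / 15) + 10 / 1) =-16064 / 1521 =-10.56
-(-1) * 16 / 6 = 8 / 3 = 2.67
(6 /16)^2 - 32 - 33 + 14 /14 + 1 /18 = -36751 /576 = -63.80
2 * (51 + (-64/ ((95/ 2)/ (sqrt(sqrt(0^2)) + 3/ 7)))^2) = 45401862/ 442225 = 102.67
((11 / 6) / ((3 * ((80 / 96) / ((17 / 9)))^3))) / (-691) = -216172 / 20989125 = -0.01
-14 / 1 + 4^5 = 1010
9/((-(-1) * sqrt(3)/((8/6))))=4 * sqrt(3)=6.93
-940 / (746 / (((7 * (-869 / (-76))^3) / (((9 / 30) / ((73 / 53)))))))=-394019845236325 / 6508587408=-60538.46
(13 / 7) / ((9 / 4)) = 52 / 63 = 0.83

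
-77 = -77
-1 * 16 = -16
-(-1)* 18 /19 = 18 /19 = 0.95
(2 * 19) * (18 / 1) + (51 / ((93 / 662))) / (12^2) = 1532315 / 2232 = 686.52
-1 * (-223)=223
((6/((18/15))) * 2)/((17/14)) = 140/17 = 8.24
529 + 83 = 612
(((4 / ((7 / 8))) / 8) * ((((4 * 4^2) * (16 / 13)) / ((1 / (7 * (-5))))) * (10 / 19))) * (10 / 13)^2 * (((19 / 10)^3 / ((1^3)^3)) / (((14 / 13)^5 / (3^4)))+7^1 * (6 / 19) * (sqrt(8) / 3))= -3162706560 / 16807 -573440000 * sqrt(2) / 793117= -189200.44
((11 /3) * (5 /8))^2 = 3025 /576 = 5.25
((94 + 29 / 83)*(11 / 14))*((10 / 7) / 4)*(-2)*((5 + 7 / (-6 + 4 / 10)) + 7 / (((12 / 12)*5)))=-8872523 / 32536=-272.70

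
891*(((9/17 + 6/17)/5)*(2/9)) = 594/17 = 34.94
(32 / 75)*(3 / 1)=32 / 25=1.28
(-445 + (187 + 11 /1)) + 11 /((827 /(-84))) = -205193 /827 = -248.12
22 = 22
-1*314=-314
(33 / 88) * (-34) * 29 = -1479 / 4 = -369.75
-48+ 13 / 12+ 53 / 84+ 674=4394 / 7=627.71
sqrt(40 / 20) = sqrt(2) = 1.41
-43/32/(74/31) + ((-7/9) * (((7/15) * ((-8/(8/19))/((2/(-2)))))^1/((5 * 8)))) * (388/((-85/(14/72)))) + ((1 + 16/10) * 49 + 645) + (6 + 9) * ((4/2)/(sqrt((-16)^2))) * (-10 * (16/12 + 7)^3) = -12323997779371/1222776000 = -10078.70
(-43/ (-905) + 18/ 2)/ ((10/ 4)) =16376/ 4525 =3.62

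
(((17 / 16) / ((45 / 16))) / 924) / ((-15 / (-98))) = 119 / 44550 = 0.00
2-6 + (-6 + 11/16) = -149/16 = -9.31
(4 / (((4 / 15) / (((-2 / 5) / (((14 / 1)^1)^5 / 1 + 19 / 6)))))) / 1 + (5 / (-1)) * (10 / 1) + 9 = -132305519 / 3226963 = -41.00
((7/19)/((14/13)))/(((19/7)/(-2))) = -91/361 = -0.25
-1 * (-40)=40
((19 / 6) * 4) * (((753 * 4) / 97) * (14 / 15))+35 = 585053 / 1455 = 402.10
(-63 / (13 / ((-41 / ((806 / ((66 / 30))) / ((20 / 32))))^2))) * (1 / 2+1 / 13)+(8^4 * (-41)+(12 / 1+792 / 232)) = -68433496923880949 / 407534852608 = -167920.60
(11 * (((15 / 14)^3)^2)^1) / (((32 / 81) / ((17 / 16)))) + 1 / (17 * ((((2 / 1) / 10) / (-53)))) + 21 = 3287745810619 / 65537081344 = 50.17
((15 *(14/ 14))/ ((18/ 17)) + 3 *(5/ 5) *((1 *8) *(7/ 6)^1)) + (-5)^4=4003/ 6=667.17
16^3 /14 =2048 /7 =292.57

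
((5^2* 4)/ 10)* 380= 3800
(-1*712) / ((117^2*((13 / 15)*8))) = -0.01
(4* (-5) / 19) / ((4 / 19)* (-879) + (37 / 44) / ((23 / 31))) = 20240 / 3536399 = 0.01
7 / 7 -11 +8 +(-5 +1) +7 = 1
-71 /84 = -0.85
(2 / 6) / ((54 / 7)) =7 / 162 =0.04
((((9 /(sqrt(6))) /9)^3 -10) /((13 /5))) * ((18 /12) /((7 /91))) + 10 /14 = -520 /7 + 5 * sqrt(6) /24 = -73.78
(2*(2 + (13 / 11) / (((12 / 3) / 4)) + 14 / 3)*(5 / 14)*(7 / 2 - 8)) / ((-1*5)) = 5.05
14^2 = 196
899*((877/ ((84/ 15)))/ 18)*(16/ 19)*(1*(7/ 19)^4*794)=2147206966660/ 22284891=96352.59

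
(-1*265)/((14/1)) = -265/14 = -18.93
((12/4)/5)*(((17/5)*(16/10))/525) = 0.01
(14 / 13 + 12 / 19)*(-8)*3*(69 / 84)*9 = -524124 / 1729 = -303.14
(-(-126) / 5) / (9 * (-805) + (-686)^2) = 18 / 330965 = 0.00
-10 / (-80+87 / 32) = 320 / 2473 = 0.13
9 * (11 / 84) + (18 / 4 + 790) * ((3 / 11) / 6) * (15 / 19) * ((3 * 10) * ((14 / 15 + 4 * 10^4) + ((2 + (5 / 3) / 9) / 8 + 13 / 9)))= 218429755319 / 6384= 34215187.24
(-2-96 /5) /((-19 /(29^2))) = 89146 /95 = 938.38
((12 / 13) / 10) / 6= 1 / 65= 0.02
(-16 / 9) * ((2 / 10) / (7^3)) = -0.00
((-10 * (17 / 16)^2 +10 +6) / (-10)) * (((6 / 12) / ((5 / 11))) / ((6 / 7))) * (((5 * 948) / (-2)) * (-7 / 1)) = -25676343 / 2560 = -10029.82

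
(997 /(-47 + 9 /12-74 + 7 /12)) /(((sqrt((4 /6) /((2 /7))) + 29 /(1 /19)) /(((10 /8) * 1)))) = -24720615 /1307903056 + 14955 * sqrt(21) /1307903056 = -0.02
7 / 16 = 0.44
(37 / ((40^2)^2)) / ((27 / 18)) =37 / 3840000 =0.00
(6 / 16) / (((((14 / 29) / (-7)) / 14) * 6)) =-203 / 16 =-12.69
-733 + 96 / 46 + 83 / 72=-1208483 / 1656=-729.76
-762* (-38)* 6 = 173736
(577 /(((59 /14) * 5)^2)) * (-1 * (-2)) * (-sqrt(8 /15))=-452368 * sqrt(30) /1305375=-1.90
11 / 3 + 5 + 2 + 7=17.67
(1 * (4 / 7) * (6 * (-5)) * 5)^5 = -77760000000000 / 16807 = -4626643660.38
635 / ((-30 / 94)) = -5969 / 3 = -1989.67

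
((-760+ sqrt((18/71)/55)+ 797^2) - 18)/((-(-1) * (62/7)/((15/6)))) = 21 * sqrt(7810)/96844+ 22205085/124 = 179073.29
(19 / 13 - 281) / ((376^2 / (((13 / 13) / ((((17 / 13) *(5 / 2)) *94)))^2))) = -23621 / 1128182247200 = -0.00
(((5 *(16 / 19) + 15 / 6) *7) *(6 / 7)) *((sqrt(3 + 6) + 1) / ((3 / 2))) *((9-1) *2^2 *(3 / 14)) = 97920 / 133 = 736.24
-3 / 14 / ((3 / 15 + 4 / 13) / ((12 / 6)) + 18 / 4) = -0.05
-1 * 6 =-6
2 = 2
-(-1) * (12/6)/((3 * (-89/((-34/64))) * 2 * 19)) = 17/162336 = 0.00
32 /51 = 0.63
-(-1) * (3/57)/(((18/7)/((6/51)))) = 7/2907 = 0.00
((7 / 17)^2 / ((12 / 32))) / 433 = 392 / 375411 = 0.00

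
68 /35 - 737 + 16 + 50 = -23417 /35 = -669.06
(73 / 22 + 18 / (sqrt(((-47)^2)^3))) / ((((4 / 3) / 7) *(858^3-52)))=31833795 / 1154165449662368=0.00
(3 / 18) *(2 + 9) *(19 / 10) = 209 / 60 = 3.48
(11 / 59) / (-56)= -11 / 3304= -0.00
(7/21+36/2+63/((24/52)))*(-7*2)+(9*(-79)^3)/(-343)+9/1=11090785/1029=10778.22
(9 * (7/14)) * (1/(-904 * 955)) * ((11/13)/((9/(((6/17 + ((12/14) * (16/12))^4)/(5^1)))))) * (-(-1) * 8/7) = -462209/2004168782525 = -0.00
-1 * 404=-404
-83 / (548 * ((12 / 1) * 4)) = -83 / 26304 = -0.00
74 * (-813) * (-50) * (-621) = -1868030100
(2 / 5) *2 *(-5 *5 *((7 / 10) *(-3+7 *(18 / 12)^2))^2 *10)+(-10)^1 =-15941.12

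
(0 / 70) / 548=0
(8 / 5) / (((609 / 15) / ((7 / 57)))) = 8 / 1653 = 0.00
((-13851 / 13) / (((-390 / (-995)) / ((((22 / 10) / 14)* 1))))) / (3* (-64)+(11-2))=3368871 / 1443260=2.33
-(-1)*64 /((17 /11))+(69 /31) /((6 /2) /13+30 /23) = 203293 /4743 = 42.86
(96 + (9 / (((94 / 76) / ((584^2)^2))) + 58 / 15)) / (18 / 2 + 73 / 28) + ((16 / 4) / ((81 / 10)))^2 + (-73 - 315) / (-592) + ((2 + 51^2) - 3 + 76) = 5408007675610201990183 / 74162263500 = 72921286654.23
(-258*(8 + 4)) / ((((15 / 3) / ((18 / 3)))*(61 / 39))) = -724464 / 305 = -2375.29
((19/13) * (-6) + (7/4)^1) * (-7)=2555/52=49.13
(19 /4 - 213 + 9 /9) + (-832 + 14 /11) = -45671 /44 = -1037.98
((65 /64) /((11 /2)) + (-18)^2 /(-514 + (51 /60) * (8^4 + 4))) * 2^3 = 307163 /130724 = 2.35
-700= -700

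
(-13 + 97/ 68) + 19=505/ 68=7.43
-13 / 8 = -1.62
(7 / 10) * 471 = 3297 / 10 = 329.70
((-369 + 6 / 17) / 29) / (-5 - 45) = 6267 / 24650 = 0.25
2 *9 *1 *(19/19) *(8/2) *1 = 72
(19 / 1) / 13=19 / 13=1.46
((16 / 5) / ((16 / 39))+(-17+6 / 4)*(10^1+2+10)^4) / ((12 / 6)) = -18154801 / 10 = -1815480.10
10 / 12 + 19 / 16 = 97 / 48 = 2.02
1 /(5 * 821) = 0.00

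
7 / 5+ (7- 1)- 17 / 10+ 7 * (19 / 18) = 589 / 45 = 13.09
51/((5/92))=4692/5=938.40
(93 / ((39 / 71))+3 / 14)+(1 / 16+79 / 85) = 21102799 / 123760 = 170.51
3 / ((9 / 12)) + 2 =6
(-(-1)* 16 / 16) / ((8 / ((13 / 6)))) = 13 / 48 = 0.27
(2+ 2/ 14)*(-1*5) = -75/ 7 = -10.71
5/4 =1.25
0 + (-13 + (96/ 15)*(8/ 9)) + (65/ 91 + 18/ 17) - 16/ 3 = -58216/ 5355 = -10.87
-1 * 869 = -869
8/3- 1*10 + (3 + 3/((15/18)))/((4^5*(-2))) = -225379/30720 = -7.34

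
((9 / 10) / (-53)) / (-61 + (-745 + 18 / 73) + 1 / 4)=1314 / 62329855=0.00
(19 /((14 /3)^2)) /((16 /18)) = 1539 /1568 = 0.98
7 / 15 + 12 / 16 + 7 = 493 / 60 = 8.22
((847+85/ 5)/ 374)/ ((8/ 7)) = 378/ 187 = 2.02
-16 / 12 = -4 / 3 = -1.33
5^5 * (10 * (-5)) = -156250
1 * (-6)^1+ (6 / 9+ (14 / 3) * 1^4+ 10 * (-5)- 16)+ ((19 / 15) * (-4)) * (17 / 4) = -441 / 5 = -88.20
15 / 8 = 1.88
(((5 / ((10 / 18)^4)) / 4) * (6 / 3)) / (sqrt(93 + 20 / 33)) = 6561 * sqrt(101937) / 772250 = 2.71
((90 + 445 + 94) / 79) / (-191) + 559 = 8434122 / 15089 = 558.96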